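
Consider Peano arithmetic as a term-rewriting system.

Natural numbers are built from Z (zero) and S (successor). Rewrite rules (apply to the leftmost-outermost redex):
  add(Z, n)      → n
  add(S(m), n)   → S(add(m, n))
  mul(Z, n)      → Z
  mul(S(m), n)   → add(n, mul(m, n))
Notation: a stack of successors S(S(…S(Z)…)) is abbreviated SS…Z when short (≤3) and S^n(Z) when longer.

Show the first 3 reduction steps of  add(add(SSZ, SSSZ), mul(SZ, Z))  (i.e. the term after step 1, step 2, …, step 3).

  start: add(add(SSZ, SSSZ), mul(SZ, Z))
  [1] add(S(add(SZ, SSSZ)), mul(SZ, Z))
  [2] S(add(add(SZ, SSSZ), mul(SZ, Z)))
  [3] S(add(S(add(Z, SSSZ)), mul(SZ, Z)))

Answer: after 3 steps: S(add(S(add(Z, SSSZ)), mul(SZ, Z)))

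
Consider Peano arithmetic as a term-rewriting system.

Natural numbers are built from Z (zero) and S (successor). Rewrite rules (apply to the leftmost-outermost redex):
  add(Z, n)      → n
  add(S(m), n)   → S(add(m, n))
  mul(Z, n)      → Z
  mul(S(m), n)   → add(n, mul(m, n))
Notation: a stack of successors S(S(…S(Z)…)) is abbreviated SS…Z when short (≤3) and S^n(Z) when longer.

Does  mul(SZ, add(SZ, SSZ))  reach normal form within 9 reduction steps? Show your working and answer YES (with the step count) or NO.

  start: mul(SZ, add(SZ, SSZ))
  step 1: add(add(SZ, SSZ), mul(Z, add(SZ, SSZ)))
  step 2: add(S(add(Z, SSZ)), mul(Z, add(SZ, SSZ)))
  step 3: S(add(add(Z, SSZ), mul(Z, add(SZ, SSZ))))
  step 4: S(add(SSZ, mul(Z, add(SZ, SSZ))))
  step 5: S(S(add(SZ, mul(Z, add(SZ, SSZ)))))
  step 6: S(S(S(add(Z, mul(Z, add(SZ, SSZ))))))
  step 7: S(S(S(mul(Z, add(SZ, SSZ)))))
  step 8: SSSZ

Answer: YES — reaches normal form SSSZ in 8 ≤ 9 steps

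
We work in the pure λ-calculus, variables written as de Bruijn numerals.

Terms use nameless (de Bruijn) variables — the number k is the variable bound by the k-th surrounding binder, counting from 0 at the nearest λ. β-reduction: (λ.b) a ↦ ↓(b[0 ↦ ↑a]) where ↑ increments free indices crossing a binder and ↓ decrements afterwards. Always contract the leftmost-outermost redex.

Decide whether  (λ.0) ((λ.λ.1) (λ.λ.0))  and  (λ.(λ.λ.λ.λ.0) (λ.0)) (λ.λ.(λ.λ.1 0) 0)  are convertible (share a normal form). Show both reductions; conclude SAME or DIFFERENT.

Term A:
  start: (λ.0) ((λ.λ.1) (λ.λ.0))
  [1] (λ.λ.1) (λ.λ.0)
  [2] λ.λ.λ.0

Term B:
  start: (λ.(λ.λ.λ.λ.0) (λ.0)) (λ.λ.(λ.λ.1 0) 0)
  [1] (λ.λ.λ.λ.0) (λ.0)
  [2] λ.λ.λ.0

Answer: SAME — A ⇓ λ.λ.λ.0, B ⇓ λ.λ.λ.0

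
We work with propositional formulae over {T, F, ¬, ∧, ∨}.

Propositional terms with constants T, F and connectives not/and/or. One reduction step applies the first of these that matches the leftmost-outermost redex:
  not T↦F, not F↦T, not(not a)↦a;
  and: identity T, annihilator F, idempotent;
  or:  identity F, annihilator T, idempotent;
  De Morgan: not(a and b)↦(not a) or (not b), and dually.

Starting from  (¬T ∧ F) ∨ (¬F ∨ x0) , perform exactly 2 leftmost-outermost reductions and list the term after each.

  start: (¬T ∧ F) ∨ (¬F ∨ x0)
  step 1: F ∨ (¬F ∨ x0)
  step 2: ¬F ∨ x0

Answer: after 2 steps: ¬F ∨ x0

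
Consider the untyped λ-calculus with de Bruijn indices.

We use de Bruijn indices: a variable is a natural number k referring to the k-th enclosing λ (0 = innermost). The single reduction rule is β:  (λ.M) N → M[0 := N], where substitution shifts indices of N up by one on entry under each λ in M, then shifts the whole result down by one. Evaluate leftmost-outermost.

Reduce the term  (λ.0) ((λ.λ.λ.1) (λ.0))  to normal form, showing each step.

Answer: normal form = λ.λ.1  (in 2 steps)

Reduction:
  start: (λ.0) ((λ.λ.λ.1) (λ.0))
  [1] (λ.λ.λ.1) (λ.0)
  [2] λ.λ.1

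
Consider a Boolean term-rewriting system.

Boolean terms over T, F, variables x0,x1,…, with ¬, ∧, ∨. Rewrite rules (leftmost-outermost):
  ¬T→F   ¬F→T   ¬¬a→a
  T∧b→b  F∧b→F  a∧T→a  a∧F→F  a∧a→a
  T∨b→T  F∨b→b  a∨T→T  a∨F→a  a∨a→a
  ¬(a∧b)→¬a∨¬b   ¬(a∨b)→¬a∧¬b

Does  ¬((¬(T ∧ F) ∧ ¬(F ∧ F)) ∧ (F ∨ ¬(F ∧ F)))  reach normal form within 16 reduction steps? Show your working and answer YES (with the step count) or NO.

Answer: YES — reaches normal form F in 13 ≤ 16 steps

Working:
  start: ¬((¬(T ∧ F) ∧ ¬(F ∧ F)) ∧ (F ∨ ¬(F ∧ F)))
  →1  ¬(¬(T ∧ F) ∧ ¬(F ∧ F)) ∨ ¬(F ∨ ¬(F ∧ F))
  →2  (¬¬(T ∧ F) ∨ ¬¬(F ∧ F)) ∨ ¬(F ∨ ¬(F ∧ F))
  →3  ((T ∧ F) ∨ ¬¬(F ∧ F)) ∨ ¬(F ∨ ¬(F ∧ F))
  →4  (F ∨ ¬¬(F ∧ F)) ∨ ¬(F ∨ ¬(F ∧ F))
  →5  ¬¬(F ∧ F) ∨ ¬(F ∨ ¬(F ∧ F))
  →6  (F ∧ F) ∨ ¬(F ∨ ¬(F ∧ F))
  →7  F ∨ ¬(F ∨ ¬(F ∧ F))
  →8  ¬(F ∨ ¬(F ∧ F))
  →9  ¬F ∧ ¬¬(F ∧ F)
  →10  T ∧ ¬¬(F ∧ F)
  →11  ¬¬(F ∧ F)
  →12  F ∧ F
  →13  F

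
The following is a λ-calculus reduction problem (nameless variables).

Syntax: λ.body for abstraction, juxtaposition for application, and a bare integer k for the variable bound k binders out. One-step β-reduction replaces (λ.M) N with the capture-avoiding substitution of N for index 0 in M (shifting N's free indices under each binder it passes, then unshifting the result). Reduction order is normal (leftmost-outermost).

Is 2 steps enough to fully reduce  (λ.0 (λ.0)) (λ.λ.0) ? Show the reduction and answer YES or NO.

Answer: YES — reaches normal form λ.0 in 2 ≤ 2 steps

Working:
  start: (λ.0 (λ.0)) (λ.λ.0)
  [1] (λ.λ.0) (λ.0)
  [2] λ.0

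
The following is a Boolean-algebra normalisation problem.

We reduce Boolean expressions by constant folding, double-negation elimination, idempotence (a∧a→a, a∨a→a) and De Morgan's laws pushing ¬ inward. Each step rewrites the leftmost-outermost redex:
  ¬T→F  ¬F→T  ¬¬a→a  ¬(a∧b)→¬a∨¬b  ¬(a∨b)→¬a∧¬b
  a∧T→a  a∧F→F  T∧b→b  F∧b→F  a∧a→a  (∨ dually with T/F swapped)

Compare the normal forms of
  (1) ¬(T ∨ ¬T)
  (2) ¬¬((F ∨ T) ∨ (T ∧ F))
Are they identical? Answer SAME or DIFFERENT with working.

Answer: DIFFERENT — A ⇓ F, B ⇓ T

Working:
Term A:
  start: ¬(T ∨ ¬T)
  step 1: ¬T ∧ ¬¬T
  step 2: F ∧ ¬¬T
  step 3: F

Term B:
  start: ¬¬((F ∨ T) ∨ (T ∧ F))
  step 1: (F ∨ T) ∨ (T ∧ F)
  step 2: T ∨ (T ∧ F)
  step 3: T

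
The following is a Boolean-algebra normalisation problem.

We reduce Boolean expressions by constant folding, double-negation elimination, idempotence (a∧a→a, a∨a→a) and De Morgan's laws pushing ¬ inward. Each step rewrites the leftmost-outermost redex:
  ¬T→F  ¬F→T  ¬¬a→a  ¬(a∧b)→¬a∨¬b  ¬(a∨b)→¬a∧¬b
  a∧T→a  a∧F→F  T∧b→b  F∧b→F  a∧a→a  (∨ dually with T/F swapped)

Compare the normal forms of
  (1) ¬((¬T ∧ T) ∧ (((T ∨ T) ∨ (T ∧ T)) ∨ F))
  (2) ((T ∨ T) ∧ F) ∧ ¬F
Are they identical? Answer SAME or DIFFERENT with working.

Term A:
  start: ¬((¬T ∧ T) ∧ (((T ∨ T) ∨ (T ∧ T)) ∨ F))
  [1] ¬(¬T ∧ T) ∨ ¬(((T ∨ T) ∨ (T ∧ T)) ∨ F)
  [2] (¬¬T ∨ ¬T) ∨ ¬(((T ∨ T) ∨ (T ∧ T)) ∨ F)
  [3] (T ∨ ¬T) ∨ ¬(((T ∨ T) ∨ (T ∧ T)) ∨ F)
  [4] T ∨ ¬(((T ∨ T) ∨ (T ∧ T)) ∨ F)
  [5] T

Term B:
  start: ((T ∨ T) ∧ F) ∧ ¬F
  [1] F ∧ ¬F
  [2] F

Answer: DIFFERENT — A ⇓ T, B ⇓ F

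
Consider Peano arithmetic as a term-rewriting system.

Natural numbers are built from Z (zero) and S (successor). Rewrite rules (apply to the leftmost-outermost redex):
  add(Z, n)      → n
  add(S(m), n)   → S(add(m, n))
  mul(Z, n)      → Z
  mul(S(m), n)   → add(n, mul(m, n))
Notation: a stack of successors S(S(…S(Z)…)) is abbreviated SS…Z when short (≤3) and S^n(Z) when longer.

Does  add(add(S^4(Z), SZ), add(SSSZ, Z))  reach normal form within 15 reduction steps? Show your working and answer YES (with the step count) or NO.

  start: add(add(S^4(Z), SZ), add(SSSZ, Z))
  step 1: add(S(add(SSSZ, SZ)), add(SSSZ, Z))
  step 2: S(add(add(SSSZ, SZ), add(SSSZ, Z)))
  step 3: S(add(S(add(SSZ, SZ)), add(SSSZ, Z)))
  step 4: S(S(add(add(SSZ, SZ), add(SSSZ, Z))))
  step 5: S(S(add(S(add(SZ, SZ)), add(SSSZ, Z))))
  step 6: S(S(S(add(add(SZ, SZ), add(SSSZ, Z)))))
  step 7: S(S(S(add(S(add(Z, SZ)), add(SSSZ, Z)))))
  step 8: S(S(S(S(add(add(Z, SZ), add(SSSZ, Z))))))
  step 9: S(S(S(S(add(SZ, add(SSSZ, Z))))))
  step 10: S(S(S(S(S(add(Z, add(SSSZ, Z)))))))
  step 11: S(S(S(S(S(add(SSSZ, Z))))))
  step 12: S(S(S(S(S(S(add(SSZ, Z)))))))
  step 13: S(S(S(S(S(S(S(add(SZ, Z))))))))
  step 14: S(S(S(S(S(S(S(S(add(Z, Z)))))))))
  step 15: S^8(Z)

Answer: YES — reaches normal form S^8(Z) in 15 ≤ 15 steps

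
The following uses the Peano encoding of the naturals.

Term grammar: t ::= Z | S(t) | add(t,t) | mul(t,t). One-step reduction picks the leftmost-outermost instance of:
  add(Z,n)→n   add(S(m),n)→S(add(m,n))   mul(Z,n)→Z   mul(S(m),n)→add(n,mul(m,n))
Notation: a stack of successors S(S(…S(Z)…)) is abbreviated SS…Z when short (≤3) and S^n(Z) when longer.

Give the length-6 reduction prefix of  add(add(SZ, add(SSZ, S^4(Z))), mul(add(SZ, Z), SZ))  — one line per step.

Answer: after 6 steps: S(S(add(S(add(Z, S^4(Z))), mul(add(SZ, Z), SZ))))

Reduction:
  start: add(add(SZ, add(SSZ, S^4(Z))), mul(add(SZ, Z), SZ))
  →1  add(S(add(Z, add(SSZ, S^4(Z)))), mul(add(SZ, Z), SZ))
  →2  S(add(add(Z, add(SSZ, S^4(Z))), mul(add(SZ, Z), SZ)))
  →3  S(add(add(SSZ, S^4(Z)), mul(add(SZ, Z), SZ)))
  →4  S(add(S(add(SZ, S^4(Z))), mul(add(SZ, Z), SZ)))
  →5  S(S(add(add(SZ, S^4(Z)), mul(add(SZ, Z), SZ))))
  →6  S(S(add(S(add(Z, S^4(Z))), mul(add(SZ, Z), SZ))))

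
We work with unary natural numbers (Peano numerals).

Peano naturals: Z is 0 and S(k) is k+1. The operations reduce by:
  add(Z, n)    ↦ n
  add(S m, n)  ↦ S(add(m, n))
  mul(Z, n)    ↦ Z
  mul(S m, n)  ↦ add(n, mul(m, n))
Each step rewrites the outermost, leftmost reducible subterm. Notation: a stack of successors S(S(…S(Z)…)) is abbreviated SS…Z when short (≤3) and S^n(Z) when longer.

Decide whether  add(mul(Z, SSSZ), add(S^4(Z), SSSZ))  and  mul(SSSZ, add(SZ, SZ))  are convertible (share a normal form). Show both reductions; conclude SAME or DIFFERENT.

Answer: DIFFERENT — A ⇓ S^7(Z), B ⇓ S^6(Z)

Reduction:
Term A:
  start: add(mul(Z, SSSZ), add(S^4(Z), SSSZ))
  →1  add(Z, add(S^4(Z), SSSZ))
  →2  add(S^4(Z), SSSZ)
  →3  S(add(SSSZ, SSSZ))
  →4  S(S(add(SSZ, SSSZ)))
  →5  S(S(S(add(SZ, SSSZ))))
  →6  S(S(S(S(add(Z, SSSZ)))))
  →7  S^7(Z)

Term B:
  start: mul(SSSZ, add(SZ, SZ))
  →1  add(add(SZ, SZ), mul(SSZ, add(SZ, SZ)))
  →2  add(S(add(Z, SZ)), mul(SSZ, add(SZ, SZ)))
  →3  S(add(add(Z, SZ), mul(SSZ, add(SZ, SZ))))
  →4  S(add(SZ, mul(SSZ, add(SZ, SZ))))
  →5  S(S(add(Z, mul(SSZ, add(SZ, SZ)))))
  →6  S(S(mul(SSZ, add(SZ, SZ))))
  →7  S(S(add(add(SZ, SZ), mul(SZ, add(SZ, SZ)))))
  →8  S(S(add(S(add(Z, SZ)), mul(SZ, add(SZ, SZ)))))
  →9  S(S(S(add(add(Z, SZ), mul(SZ, add(SZ, SZ))))))
  →10  S(S(S(add(SZ, mul(SZ, add(SZ, SZ))))))
  →11  S(S(S(S(add(Z, mul(SZ, add(SZ, SZ)))))))
  →12  S(S(S(S(mul(SZ, add(SZ, SZ))))))
  →13  S(S(S(S(add(add(SZ, SZ), mul(Z, add(SZ, SZ)))))))
  →14  S(S(S(S(add(S(add(Z, SZ)), mul(Z, add(SZ, SZ)))))))
  →15  S(S(S(S(S(add(add(Z, SZ), mul(Z, add(SZ, SZ))))))))
  →16  S(S(S(S(S(add(SZ, mul(Z, add(SZ, SZ))))))))
  →17  S(S(S(S(S(S(add(Z, mul(Z, add(SZ, SZ)))))))))
  →18  S(S(S(S(S(S(mul(Z, add(SZ, SZ))))))))
  →19  S^6(Z)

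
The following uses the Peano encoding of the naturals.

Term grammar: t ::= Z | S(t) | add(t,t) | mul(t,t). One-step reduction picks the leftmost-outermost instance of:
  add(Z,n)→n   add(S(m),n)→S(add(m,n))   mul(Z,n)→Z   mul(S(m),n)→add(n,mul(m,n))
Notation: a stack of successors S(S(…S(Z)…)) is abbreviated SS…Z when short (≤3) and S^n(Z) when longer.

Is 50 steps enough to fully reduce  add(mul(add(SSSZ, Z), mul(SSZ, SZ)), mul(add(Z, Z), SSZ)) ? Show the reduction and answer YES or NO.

  start: add(mul(add(SSSZ, Z), mul(SSZ, SZ)), mul(add(Z, Z), SSZ))
  step 1: add(mul(S(add(SSZ, Z)), mul(SSZ, SZ)), mul(add(Z, Z), SSZ))
  step 2: add(add(mul(SSZ, SZ), mul(add(SSZ, Z), mul(SSZ, SZ))), mul(add(Z, Z), SSZ))
  step 3: add(add(add(SZ, mul(SZ, SZ)), mul(add(SSZ, Z), mul(SSZ, SZ))), mul(add(Z, Z), SSZ))
  step 4: add(add(S(add(Z, mul(SZ, SZ))), mul(add(SSZ, Z), mul(SSZ, SZ))), mul(add(Z, Z), SSZ))
  step 5: add(S(add(add(Z, mul(SZ, SZ)), mul(add(SSZ, Z), mul(SSZ, SZ)))), mul(add(Z, Z), SSZ))
  step 6: S(add(add(add(Z, mul(SZ, SZ)), mul(add(SSZ, Z), mul(SSZ, SZ))), mul(add(Z, Z), SSZ)))
  step 7: S(add(add(mul(SZ, SZ), mul(add(SSZ, Z), mul(SSZ, SZ))), mul(add(Z, Z), SSZ)))
  step 8: S(add(add(add(SZ, mul(Z, SZ)), mul(add(SSZ, Z), mul(SSZ, SZ))), mul(add(Z, Z), SSZ)))
  step 9: S(add(add(S(add(Z, mul(Z, SZ))), mul(add(SSZ, Z), mul(SSZ, SZ))), mul(add(Z, Z), SSZ)))
  step 10: S(add(S(add(add(Z, mul(Z, SZ)), mul(add(SSZ, Z), mul(SSZ, SZ)))), mul(add(Z, Z), SSZ)))
  step 11: S(S(add(add(add(Z, mul(Z, SZ)), mul(add(SSZ, Z), mul(SSZ, SZ))), mul(add(Z, Z), SSZ))))
  step 12: S(S(add(add(mul(Z, SZ), mul(add(SSZ, Z), mul(SSZ, SZ))), mul(add(Z, Z), SSZ))))
  step 13: S(S(add(add(Z, mul(add(SSZ, Z), mul(SSZ, SZ))), mul(add(Z, Z), SSZ))))
  step 14: S(S(add(mul(add(SSZ, Z), mul(SSZ, SZ)), mul(add(Z, Z), SSZ))))
  step 15: S(S(add(mul(S(add(SZ, Z)), mul(SSZ, SZ)), mul(add(Z, Z), SSZ))))
  step 16: S(S(add(add(mul(SSZ, SZ), mul(add(SZ, Z), mul(SSZ, SZ))), mul(add(Z, Z), SSZ))))
  step 17: S(S(add(add(add(SZ, mul(SZ, SZ)), mul(add(SZ, Z), mul(SSZ, SZ))), mul(add(Z, Z), SSZ))))
  step 18: S(S(add(add(S(add(Z, mul(SZ, SZ))), mul(add(SZ, Z), mul(SSZ, SZ))), mul(add(Z, Z), SSZ))))
  step 19: S(S(add(S(add(add(Z, mul(SZ, SZ)), mul(add(SZ, Z), mul(SSZ, SZ)))), mul(add(Z, Z), SSZ))))
  step 20: S(S(S(add(add(add(Z, mul(SZ, SZ)), mul(add(SZ, Z), mul(SSZ, SZ))), mul(add(Z, Z), SSZ)))))
  step 21: S(S(S(add(add(mul(SZ, SZ), mul(add(SZ, Z), mul(SSZ, SZ))), mul(add(Z, Z), SSZ)))))
  step 22: S(S(S(add(add(add(SZ, mul(Z, SZ)), mul(add(SZ, Z), mul(SSZ, SZ))), mul(add(Z, Z), SSZ)))))
  step 23: S(S(S(add(add(S(add(Z, mul(Z, SZ))), mul(add(SZ, Z), mul(SSZ, SZ))), mul(add(Z, Z), SSZ)))))
  step 24: S(S(S(add(S(add(add(Z, mul(Z, SZ)), mul(add(SZ, Z), mul(SSZ, SZ)))), mul(add(Z, Z), SSZ)))))
  step 25: S(S(S(S(add(add(add(Z, mul(Z, SZ)), mul(add(SZ, Z), mul(SSZ, SZ))), mul(add(Z, Z), SSZ))))))
  step 26: S(S(S(S(add(add(mul(Z, SZ), mul(add(SZ, Z), mul(SSZ, SZ))), mul(add(Z, Z), SSZ))))))
  step 27: S(S(S(S(add(add(Z, mul(add(SZ, Z), mul(SSZ, SZ))), mul(add(Z, Z), SSZ))))))
  step 28: S(S(S(S(add(mul(add(SZ, Z), mul(SSZ, SZ)), mul(add(Z, Z), SSZ))))))
  step 29: S(S(S(S(add(mul(S(add(Z, Z)), mul(SSZ, SZ)), mul(add(Z, Z), SSZ))))))
  step 30: S(S(S(S(add(add(mul(SSZ, SZ), mul(add(Z, Z), mul(SSZ, SZ))), mul(add(Z, Z), SSZ))))))
  step 31: S(S(S(S(add(add(add(SZ, mul(SZ, SZ)), mul(add(Z, Z), mul(SSZ, SZ))), mul(add(Z, Z), SSZ))))))
  step 32: S(S(S(S(add(add(S(add(Z, mul(SZ, SZ))), mul(add(Z, Z), mul(SSZ, SZ))), mul(add(Z, Z), SSZ))))))
  step 33: S(S(S(S(add(S(add(add(Z, mul(SZ, SZ)), mul(add(Z, Z), mul(SSZ, SZ)))), mul(add(Z, Z), SSZ))))))
  step 34: S(S(S(S(S(add(add(add(Z, mul(SZ, SZ)), mul(add(Z, Z), mul(SSZ, SZ))), mul(add(Z, Z), SSZ)))))))
  step 35: S(S(S(S(S(add(add(mul(SZ, SZ), mul(add(Z, Z), mul(SSZ, SZ))), mul(add(Z, Z), SSZ)))))))
  step 36: S(S(S(S(S(add(add(add(SZ, mul(Z, SZ)), mul(add(Z, Z), mul(SSZ, SZ))), mul(add(Z, Z), SSZ)))))))
  step 37: S(S(S(S(S(add(add(S(add(Z, mul(Z, SZ))), mul(add(Z, Z), mul(SSZ, SZ))), mul(add(Z, Z), SSZ)))))))
  step 38: S(S(S(S(S(add(S(add(add(Z, mul(Z, SZ)), mul(add(Z, Z), mul(SSZ, SZ)))), mul(add(Z, Z), SSZ)))))))
  step 39: S(S(S(S(S(S(add(add(add(Z, mul(Z, SZ)), mul(add(Z, Z), mul(SSZ, SZ))), mul(add(Z, Z), SSZ))))))))
  step 40: S(S(S(S(S(S(add(add(mul(Z, SZ), mul(add(Z, Z), mul(SSZ, SZ))), mul(add(Z, Z), SSZ))))))))
  step 41: S(S(S(S(S(S(add(add(Z, mul(add(Z, Z), mul(SSZ, SZ))), mul(add(Z, Z), SSZ))))))))
  step 42: S(S(S(S(S(S(add(mul(add(Z, Z), mul(SSZ, SZ)), mul(add(Z, Z), SSZ))))))))
  step 43: S(S(S(S(S(S(add(mul(Z, mul(SSZ, SZ)), mul(add(Z, Z), SSZ))))))))
  step 44: S(S(S(S(S(S(add(Z, mul(add(Z, Z), SSZ))))))))
  step 45: S(S(S(S(S(S(mul(add(Z, Z), SSZ)))))))
  step 46: S(S(S(S(S(S(mul(Z, SSZ)))))))
  step 47: S^6(Z)

Answer: YES — reaches normal form S^6(Z) in 47 ≤ 50 steps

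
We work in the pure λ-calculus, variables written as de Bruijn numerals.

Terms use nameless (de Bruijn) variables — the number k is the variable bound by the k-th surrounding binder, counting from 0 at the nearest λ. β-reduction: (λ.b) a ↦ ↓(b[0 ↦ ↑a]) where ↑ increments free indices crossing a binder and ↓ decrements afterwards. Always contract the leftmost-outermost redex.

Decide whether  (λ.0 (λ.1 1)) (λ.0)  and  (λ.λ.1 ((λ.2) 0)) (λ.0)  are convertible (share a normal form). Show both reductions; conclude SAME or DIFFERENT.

Term A:
  start: (λ.0 (λ.1 1)) (λ.0)
  [1] (λ.0) (λ.(λ.0) (λ.0))
  [2] λ.(λ.0) (λ.0)
  [3] λ.λ.0

Term B:
  start: (λ.λ.1 ((λ.2) 0)) (λ.0)
  [1] λ.(λ.0) ((λ.λ.0) 0)
  [2] λ.(λ.λ.0) 0
  [3] λ.λ.0

Answer: SAME — A ⇓ λ.λ.0, B ⇓ λ.λ.0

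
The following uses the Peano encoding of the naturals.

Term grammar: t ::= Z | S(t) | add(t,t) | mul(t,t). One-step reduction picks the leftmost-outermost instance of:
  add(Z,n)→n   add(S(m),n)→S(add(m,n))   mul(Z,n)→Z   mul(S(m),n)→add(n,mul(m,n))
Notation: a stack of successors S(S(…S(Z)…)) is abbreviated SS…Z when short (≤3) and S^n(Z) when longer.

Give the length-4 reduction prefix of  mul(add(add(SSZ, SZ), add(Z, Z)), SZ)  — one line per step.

  start: mul(add(add(SSZ, SZ), add(Z, Z)), SZ)
  →1  mul(add(S(add(SZ, SZ)), add(Z, Z)), SZ)
  →2  mul(S(add(add(SZ, SZ), add(Z, Z))), SZ)
  →3  add(SZ, mul(add(add(SZ, SZ), add(Z, Z)), SZ))
  →4  S(add(Z, mul(add(add(SZ, SZ), add(Z, Z)), SZ)))

Answer: after 4 steps: S(add(Z, mul(add(add(SZ, SZ), add(Z, Z)), SZ)))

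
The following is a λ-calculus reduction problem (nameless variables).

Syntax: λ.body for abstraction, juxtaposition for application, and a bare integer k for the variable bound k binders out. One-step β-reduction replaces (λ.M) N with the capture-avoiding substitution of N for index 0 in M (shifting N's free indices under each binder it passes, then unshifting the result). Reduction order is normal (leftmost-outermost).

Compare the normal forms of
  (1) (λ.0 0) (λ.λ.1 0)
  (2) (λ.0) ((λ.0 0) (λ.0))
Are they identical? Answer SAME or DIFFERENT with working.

Answer: DIFFERENT — A ⇓ λ.λ.1 0, B ⇓ λ.0

Reduction:
Term A:
  start: (λ.0 0) (λ.λ.1 0)
  [1] (λ.λ.1 0) (λ.λ.1 0)
  [2] λ.(λ.λ.1 0) 0
  [3] λ.λ.1 0

Term B:
  start: (λ.0) ((λ.0 0) (λ.0))
  [1] (λ.0 0) (λ.0)
  [2] (λ.0) (λ.0)
  [3] λ.0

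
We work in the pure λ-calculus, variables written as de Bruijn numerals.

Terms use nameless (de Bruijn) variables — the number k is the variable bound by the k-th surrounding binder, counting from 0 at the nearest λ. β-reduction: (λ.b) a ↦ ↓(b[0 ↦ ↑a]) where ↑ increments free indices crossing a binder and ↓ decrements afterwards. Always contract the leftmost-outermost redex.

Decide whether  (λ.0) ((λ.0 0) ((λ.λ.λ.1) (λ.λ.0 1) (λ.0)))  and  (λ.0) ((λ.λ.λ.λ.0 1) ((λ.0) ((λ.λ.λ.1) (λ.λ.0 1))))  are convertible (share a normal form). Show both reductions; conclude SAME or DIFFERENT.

Answer: DIFFERENT — A ⇓ λ.0, B ⇓ λ.λ.λ.0 1

Working:
Term A:
  start: (λ.0) ((λ.0 0) ((λ.λ.λ.1) (λ.λ.0 1) (λ.0)))
  →1  (λ.0 0) ((λ.λ.λ.1) (λ.λ.0 1) (λ.0))
  →2  (λ.λ.λ.1) (λ.λ.0 1) (λ.0) ((λ.λ.λ.1) (λ.λ.0 1) (λ.0))
  →3  (λ.λ.1) (λ.0) ((λ.λ.λ.1) (λ.λ.0 1) (λ.0))
  →4  (λ.λ.0) ((λ.λ.λ.1) (λ.λ.0 1) (λ.0))
  →5  λ.0

Term B:
  start: (λ.0) ((λ.λ.λ.λ.0 1) ((λ.0) ((λ.λ.λ.1) (λ.λ.0 1))))
  →1  (λ.λ.λ.λ.0 1) ((λ.0) ((λ.λ.λ.1) (λ.λ.0 1)))
  →2  λ.λ.λ.0 1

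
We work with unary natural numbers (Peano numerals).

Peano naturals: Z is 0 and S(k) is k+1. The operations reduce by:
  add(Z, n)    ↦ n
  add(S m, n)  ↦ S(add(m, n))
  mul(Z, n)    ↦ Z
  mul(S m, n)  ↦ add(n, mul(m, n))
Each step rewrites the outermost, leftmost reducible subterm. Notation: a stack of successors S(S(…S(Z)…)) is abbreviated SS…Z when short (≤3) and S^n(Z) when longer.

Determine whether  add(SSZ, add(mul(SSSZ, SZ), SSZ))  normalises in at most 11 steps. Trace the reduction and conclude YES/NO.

Answer: NO — after 11 steps the term is S(S(S(S(add(mul(SZ, SZ), SSZ))))), not yet normal

Working:
  start: add(SSZ, add(mul(SSSZ, SZ), SSZ))
  step 1: S(add(SZ, add(mul(SSSZ, SZ), SSZ)))
  step 2: S(S(add(Z, add(mul(SSSZ, SZ), SSZ))))
  step 3: S(S(add(mul(SSSZ, SZ), SSZ)))
  step 4: S(S(add(add(SZ, mul(SSZ, SZ)), SSZ)))
  step 5: S(S(add(S(add(Z, mul(SSZ, SZ))), SSZ)))
  step 6: S(S(S(add(add(Z, mul(SSZ, SZ)), SSZ))))
  step 7: S(S(S(add(mul(SSZ, SZ), SSZ))))
  step 8: S(S(S(add(add(SZ, mul(SZ, SZ)), SSZ))))
  step 9: S(S(S(add(S(add(Z, mul(SZ, SZ))), SSZ))))
  step 10: S(S(S(S(add(add(Z, mul(SZ, SZ)), SSZ)))))
  step 11: S(S(S(S(add(mul(SZ, SZ), SSZ)))))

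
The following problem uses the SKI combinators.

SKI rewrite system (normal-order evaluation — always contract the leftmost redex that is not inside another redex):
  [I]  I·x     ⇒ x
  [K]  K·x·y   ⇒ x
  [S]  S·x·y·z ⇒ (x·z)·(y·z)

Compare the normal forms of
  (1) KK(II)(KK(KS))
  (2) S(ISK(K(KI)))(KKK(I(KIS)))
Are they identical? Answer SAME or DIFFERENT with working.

Answer: DIFFERENT — A ⇓ KK, B ⇓ S(SK(K(KI)))(KI)

Derivation:
Term A:
  start: KK(II)(KK(KS))
  [1] K(KK(KS))
  [2] KK

Term B:
  start: S(ISK(K(KI)))(KKK(I(KIS)))
  [1] S(SK(K(KI)))(KKK(I(KIS)))
  [2] S(SK(K(KI)))(K(I(KIS)))
  [3] S(SK(K(KI)))(K(KIS))
  [4] S(SK(K(KI)))(KI)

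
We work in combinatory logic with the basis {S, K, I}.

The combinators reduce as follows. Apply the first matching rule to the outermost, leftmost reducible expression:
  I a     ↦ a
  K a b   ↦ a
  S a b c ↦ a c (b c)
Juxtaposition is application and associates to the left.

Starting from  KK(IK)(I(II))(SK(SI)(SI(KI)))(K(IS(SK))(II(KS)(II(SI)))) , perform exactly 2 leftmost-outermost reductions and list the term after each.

Answer: after 2 steps: I(II)(K(IS(SK))(II(KS)(II(SI))))

Reduction:
  start: KK(IK)(I(II))(SK(SI)(SI(KI)))(K(IS(SK))(II(KS)(II(SI))))
  →1  K(I(II))(SK(SI)(SI(KI)))(K(IS(SK))(II(KS)(II(SI))))
  →2  I(II)(K(IS(SK))(II(KS)(II(SI))))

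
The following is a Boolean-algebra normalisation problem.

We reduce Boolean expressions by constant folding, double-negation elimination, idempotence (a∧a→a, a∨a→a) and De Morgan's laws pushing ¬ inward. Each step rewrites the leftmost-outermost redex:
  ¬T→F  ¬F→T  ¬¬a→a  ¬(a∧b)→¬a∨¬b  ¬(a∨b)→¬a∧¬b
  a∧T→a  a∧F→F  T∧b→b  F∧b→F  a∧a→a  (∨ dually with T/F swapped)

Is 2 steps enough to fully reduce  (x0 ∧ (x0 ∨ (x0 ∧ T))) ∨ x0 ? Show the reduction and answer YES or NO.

  start: (x0 ∧ (x0 ∨ (x0 ∧ T))) ∨ x0
  →1  (x0 ∧ (x0 ∨ x0)) ∨ x0
  →2  (x0 ∧ x0) ∨ x0

Answer: NO — after 2 steps the term is (x0 ∧ x0) ∨ x0, not yet normal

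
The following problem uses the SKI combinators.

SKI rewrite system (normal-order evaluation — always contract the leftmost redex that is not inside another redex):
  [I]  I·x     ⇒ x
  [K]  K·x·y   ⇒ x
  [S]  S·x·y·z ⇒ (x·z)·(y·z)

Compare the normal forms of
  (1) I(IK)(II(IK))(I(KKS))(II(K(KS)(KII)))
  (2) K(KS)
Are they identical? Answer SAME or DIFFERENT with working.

Answer: SAME — A ⇓ K(KS), B ⇓ K(KS)

Working:
Term A:
  start: I(IK)(II(IK))(I(KKS))(II(K(KS)(KII)))
  →1  IK(II(IK))(I(KKS))(II(K(KS)(KII)))
  →2  K(II(IK))(I(KKS))(II(K(KS)(KII)))
  →3  II(IK)(II(K(KS)(KII)))
  →4  I(IK)(II(K(KS)(KII)))
  →5  IK(II(K(KS)(KII)))
  →6  K(II(K(KS)(KII)))
  →7  K(I(K(KS)(KII)))
  →8  K(K(KS)(KII))
  →9  K(KS)

Term B:
  start: K(KS)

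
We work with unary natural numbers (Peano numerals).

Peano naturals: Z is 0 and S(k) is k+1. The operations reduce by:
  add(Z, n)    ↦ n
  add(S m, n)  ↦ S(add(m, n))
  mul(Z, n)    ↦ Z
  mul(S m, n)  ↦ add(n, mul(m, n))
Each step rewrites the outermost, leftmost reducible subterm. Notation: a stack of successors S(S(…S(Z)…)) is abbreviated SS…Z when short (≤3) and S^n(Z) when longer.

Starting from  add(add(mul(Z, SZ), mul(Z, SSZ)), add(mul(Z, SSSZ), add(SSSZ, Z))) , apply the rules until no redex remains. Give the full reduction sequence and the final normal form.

  start: add(add(mul(Z, SZ), mul(Z, SSZ)), add(mul(Z, SSSZ), add(SSSZ, Z)))
  [1] add(add(Z, mul(Z, SSZ)), add(mul(Z, SSSZ), add(SSSZ, Z)))
  [2] add(mul(Z, SSZ), add(mul(Z, SSSZ), add(SSSZ, Z)))
  [3] add(Z, add(mul(Z, SSSZ), add(SSSZ, Z)))
  [4] add(mul(Z, SSSZ), add(SSSZ, Z))
  [5] add(Z, add(SSSZ, Z))
  [6] add(SSSZ, Z)
  [7] S(add(SSZ, Z))
  [8] S(S(add(SZ, Z)))
  [9] S(S(S(add(Z, Z))))
  [10] SSSZ

Answer: normal form = SSSZ  (in 10 steps)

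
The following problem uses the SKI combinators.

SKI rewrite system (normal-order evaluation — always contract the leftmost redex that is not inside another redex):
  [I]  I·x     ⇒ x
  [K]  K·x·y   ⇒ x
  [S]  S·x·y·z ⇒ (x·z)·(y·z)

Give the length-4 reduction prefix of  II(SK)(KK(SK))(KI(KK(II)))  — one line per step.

Answer: after 4 steps: KI(KK(II))

Working:
  start: II(SK)(KK(SK))(KI(KK(II)))
  →1  I(SK)(KK(SK))(KI(KK(II)))
  →2  SK(KK(SK))(KI(KK(II)))
  →3  K(KI(KK(II)))(KK(SK)(KI(KK(II))))
  →4  KI(KK(II))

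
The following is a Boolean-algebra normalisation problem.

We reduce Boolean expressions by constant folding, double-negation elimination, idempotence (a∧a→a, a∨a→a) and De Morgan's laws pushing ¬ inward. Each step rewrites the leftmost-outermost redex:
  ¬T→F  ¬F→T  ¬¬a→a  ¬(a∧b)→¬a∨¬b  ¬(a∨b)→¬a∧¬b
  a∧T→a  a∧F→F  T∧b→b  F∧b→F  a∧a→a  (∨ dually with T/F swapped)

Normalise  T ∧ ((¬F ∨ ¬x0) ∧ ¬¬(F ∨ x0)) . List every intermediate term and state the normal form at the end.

  start: T ∧ ((¬F ∨ ¬x0) ∧ ¬¬(F ∨ x0))
  →1  (¬F ∨ ¬x0) ∧ ¬¬(F ∨ x0)
  →2  (T ∨ ¬x0) ∧ ¬¬(F ∨ x0)
  →3  T ∧ ¬¬(F ∨ x0)
  →4  ¬¬(F ∨ x0)
  →5  F ∨ x0
  →6  x0

Answer: normal form = x0  (in 6 steps)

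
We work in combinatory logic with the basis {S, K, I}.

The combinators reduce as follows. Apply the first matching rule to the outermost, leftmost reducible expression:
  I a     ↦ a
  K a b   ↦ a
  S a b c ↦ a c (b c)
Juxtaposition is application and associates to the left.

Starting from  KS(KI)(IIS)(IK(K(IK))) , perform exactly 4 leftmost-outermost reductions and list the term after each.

Answer: after 4 steps: SS(K(K(IK)))

Derivation:
  start: KS(KI)(IIS)(IK(K(IK)))
  →1  S(IIS)(IK(K(IK)))
  →2  S(IS)(IK(K(IK)))
  →3  SS(IK(K(IK)))
  →4  SS(K(K(IK)))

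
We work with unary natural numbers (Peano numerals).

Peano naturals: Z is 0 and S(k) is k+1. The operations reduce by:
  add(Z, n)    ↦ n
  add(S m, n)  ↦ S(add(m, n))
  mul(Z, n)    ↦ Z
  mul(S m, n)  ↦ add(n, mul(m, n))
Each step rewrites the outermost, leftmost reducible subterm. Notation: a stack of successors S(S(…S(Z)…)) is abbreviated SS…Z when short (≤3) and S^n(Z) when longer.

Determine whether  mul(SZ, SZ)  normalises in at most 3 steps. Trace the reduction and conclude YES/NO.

Answer: NO — after 3 steps the term is S(mul(Z, SZ)), not yet normal

Derivation:
  start: mul(SZ, SZ)
  [1] add(SZ, mul(Z, SZ))
  [2] S(add(Z, mul(Z, SZ)))
  [3] S(mul(Z, SZ))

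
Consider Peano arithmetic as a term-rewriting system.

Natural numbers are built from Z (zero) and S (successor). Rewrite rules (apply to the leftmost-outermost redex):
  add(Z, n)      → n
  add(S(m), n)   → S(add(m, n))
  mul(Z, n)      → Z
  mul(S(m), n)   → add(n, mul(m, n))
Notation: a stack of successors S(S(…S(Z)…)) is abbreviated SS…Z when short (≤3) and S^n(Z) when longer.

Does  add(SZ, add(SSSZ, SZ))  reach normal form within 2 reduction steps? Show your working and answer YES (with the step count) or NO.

Answer: NO — after 2 steps the term is S(add(SSSZ, SZ)), not yet normal

Reduction:
  start: add(SZ, add(SSSZ, SZ))
  step 1: S(add(Z, add(SSSZ, SZ)))
  step 2: S(add(SSSZ, SZ))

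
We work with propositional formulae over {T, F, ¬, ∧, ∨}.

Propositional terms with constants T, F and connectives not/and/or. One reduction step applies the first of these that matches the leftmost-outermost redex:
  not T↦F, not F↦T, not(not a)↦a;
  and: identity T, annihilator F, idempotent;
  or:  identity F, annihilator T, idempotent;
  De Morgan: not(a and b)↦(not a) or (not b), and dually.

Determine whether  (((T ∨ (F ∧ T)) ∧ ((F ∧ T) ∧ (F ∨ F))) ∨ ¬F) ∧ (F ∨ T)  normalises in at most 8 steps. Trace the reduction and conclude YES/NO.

Answer: YES — reaches normal form T in 8 ≤ 8 steps

Reduction:
  start: (((T ∨ (F ∧ T)) ∧ ((F ∧ T) ∧ (F ∨ F))) ∨ ¬F) ∧ (F ∨ T)
  →1  ((T ∧ ((F ∧ T) ∧ (F ∨ F))) ∨ ¬F) ∧ (F ∨ T)
  →2  (((F ∧ T) ∧ (F ∨ F)) ∨ ¬F) ∧ (F ∨ T)
  →3  ((F ∧ (F ∨ F)) ∨ ¬F) ∧ (F ∨ T)
  →4  (F ∨ ¬F) ∧ (F ∨ T)
  →5  ¬F ∧ (F ∨ T)
  →6  T ∧ (F ∨ T)
  →7  F ∨ T
  →8  T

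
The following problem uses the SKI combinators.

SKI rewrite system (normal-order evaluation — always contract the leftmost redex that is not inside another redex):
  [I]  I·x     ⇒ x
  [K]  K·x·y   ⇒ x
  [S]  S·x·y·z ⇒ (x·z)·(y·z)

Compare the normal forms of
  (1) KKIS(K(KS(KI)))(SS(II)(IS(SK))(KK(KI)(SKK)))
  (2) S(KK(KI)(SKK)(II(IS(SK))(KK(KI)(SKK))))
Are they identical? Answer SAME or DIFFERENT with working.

Answer: SAME — A ⇓ S(SKK), B ⇓ S(SKK)

Derivation:
Term A:
  start: KKIS(K(KS(KI)))(SS(II)(IS(SK))(KK(KI)(SKK)))
  [1] KS(K(KS(KI)))(SS(II)(IS(SK))(KK(KI)(SKK)))
  [2] S(SS(II)(IS(SK))(KK(KI)(SKK)))
  [3] S(S(IS(SK))(II(IS(SK)))(KK(KI)(SKK)))
  [4] S(IS(SK)(KK(KI)(SKK))(II(IS(SK))(KK(KI)(SKK))))
  [5] S(S(SK)(KK(KI)(SKK))(II(IS(SK))(KK(KI)(SKK))))
  [6] S(SK(II(IS(SK))(KK(KI)(SKK)))(KK(KI)(SKK)(II(IS(SK))(KK(KI)(SKK)))))
  [7] S(K(KK(KI)(SKK)(II(IS(SK))(KK(KI)(SKK))))(II(IS(SK))(KK(KI)(SKK))(KK(KI)(SKK)(II(IS(SK))(KK(KI)(SKK))))))
  [8] S(KK(KI)(SKK)(II(IS(SK))(KK(KI)(SKK))))
  [9] S(K(SKK)(II(IS(SK))(KK(KI)(SKK))))
  [10] S(SKK)

Term B:
  start: S(KK(KI)(SKK)(II(IS(SK))(KK(KI)(SKK))))
  [1] S(K(SKK)(II(IS(SK))(KK(KI)(SKK))))
  [2] S(SKK)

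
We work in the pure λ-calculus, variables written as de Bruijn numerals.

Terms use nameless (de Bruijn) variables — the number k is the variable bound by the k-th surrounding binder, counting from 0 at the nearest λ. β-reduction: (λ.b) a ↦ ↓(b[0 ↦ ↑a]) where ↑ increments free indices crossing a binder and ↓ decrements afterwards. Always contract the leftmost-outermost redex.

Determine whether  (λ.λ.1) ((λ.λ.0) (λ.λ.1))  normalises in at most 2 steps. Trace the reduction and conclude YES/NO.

  start: (λ.λ.1) ((λ.λ.0) (λ.λ.1))
  →1  λ.(λ.λ.0) (λ.λ.1)
  →2  λ.λ.0

Answer: YES — reaches normal form λ.λ.0 in 2 ≤ 2 steps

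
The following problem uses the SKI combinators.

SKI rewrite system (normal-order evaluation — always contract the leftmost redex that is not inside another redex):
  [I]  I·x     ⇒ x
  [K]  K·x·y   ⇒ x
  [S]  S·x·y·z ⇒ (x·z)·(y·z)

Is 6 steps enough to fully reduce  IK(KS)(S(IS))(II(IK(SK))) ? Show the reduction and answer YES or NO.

  start: IK(KS)(S(IS))(II(IK(SK)))
  →1  K(KS)(S(IS))(II(IK(SK)))
  →2  KS(II(IK(SK)))
  →3  S

Answer: YES — reaches normal form S in 3 ≤ 6 steps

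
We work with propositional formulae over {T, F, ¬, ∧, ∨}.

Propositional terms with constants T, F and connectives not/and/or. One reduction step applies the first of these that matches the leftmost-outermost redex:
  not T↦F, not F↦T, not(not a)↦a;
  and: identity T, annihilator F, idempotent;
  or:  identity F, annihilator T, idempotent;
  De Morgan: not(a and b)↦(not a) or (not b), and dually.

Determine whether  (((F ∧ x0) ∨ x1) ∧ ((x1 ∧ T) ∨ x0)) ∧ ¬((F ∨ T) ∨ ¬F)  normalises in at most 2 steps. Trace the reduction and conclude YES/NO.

Answer: NO — after 2 steps the term is (x1 ∧ ((x1 ∧ T) ∨ x0)) ∧ ¬((F ∨ T) ∨ ¬F), not yet normal

Reduction:
  start: (((F ∧ x0) ∨ x1) ∧ ((x1 ∧ T) ∨ x0)) ∧ ¬((F ∨ T) ∨ ¬F)
  [1] ((F ∨ x1) ∧ ((x1 ∧ T) ∨ x0)) ∧ ¬((F ∨ T) ∨ ¬F)
  [2] (x1 ∧ ((x1 ∧ T) ∨ x0)) ∧ ¬((F ∨ T) ∨ ¬F)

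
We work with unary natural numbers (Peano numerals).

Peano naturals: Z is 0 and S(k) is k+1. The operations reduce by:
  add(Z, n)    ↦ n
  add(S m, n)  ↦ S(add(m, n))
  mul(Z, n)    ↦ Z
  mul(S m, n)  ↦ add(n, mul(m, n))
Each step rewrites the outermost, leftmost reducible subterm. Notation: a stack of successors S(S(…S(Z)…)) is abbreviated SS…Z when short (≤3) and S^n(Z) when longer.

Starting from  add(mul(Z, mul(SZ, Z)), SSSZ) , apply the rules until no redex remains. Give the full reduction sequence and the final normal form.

  start: add(mul(Z, mul(SZ, Z)), SSSZ)
  →1  add(Z, SSSZ)
  →2  SSSZ

Answer: normal form = SSSZ  (in 2 steps)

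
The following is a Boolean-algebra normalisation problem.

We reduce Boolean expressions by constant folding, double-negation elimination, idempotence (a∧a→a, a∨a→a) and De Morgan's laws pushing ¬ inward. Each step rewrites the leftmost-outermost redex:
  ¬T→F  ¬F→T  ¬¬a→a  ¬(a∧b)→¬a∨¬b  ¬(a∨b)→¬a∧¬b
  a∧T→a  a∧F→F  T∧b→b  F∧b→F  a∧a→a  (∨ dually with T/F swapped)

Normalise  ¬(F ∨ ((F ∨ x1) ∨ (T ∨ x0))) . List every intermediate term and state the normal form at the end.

Answer: normal form = F  (in 11 steps)

Derivation:
  start: ¬(F ∨ ((F ∨ x1) ∨ (T ∨ x0)))
  [1] ¬F ∧ ¬((F ∨ x1) ∨ (T ∨ x0))
  [2] T ∧ ¬((F ∨ x1) ∨ (T ∨ x0))
  [3] ¬((F ∨ x1) ∨ (T ∨ x0))
  [4] ¬(F ∨ x1) ∧ ¬(T ∨ x0)
  [5] (¬F ∧ ¬x1) ∧ ¬(T ∨ x0)
  [6] (T ∧ ¬x1) ∧ ¬(T ∨ x0)
  [7] ¬x1 ∧ ¬(T ∨ x0)
  [8] ¬x1 ∧ (¬T ∧ ¬x0)
  [9] ¬x1 ∧ (F ∧ ¬x0)
  [10] ¬x1 ∧ F
  [11] F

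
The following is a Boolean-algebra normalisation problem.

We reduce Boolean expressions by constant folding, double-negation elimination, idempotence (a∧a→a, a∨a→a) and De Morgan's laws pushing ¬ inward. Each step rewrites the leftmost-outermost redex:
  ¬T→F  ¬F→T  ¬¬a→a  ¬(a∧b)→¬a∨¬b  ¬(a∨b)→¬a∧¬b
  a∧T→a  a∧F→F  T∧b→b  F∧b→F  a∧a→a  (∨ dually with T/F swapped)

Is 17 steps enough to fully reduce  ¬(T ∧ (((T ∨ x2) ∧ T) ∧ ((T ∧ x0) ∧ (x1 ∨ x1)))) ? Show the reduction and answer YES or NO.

Answer: YES — reaches normal form ¬x0 ∨ ¬x1 in 17 ≤ 17 steps

Reduction:
  start: ¬(T ∧ (((T ∨ x2) ∧ T) ∧ ((T ∧ x0) ∧ (x1 ∨ x1))))
  step 1: ¬T ∨ ¬(((T ∨ x2) ∧ T) ∧ ((T ∧ x0) ∧ (x1 ∨ x1)))
  step 2: F ∨ ¬(((T ∨ x2) ∧ T) ∧ ((T ∧ x0) ∧ (x1 ∨ x1)))
  step 3: ¬(((T ∨ x2) ∧ T) ∧ ((T ∧ x0) ∧ (x1 ∨ x1)))
  step 4: ¬((T ∨ x2) ∧ T) ∨ ¬((T ∧ x0) ∧ (x1 ∨ x1))
  step 5: (¬(T ∨ x2) ∨ ¬T) ∨ ¬((T ∧ x0) ∧ (x1 ∨ x1))
  step 6: ((¬T ∧ ¬x2) ∨ ¬T) ∨ ¬((T ∧ x0) ∧ (x1 ∨ x1))
  step 7: ((F ∧ ¬x2) ∨ ¬T) ∨ ¬((T ∧ x0) ∧ (x1 ∨ x1))
  step 8: (F ∨ ¬T) ∨ ¬((T ∧ x0) ∧ (x1 ∨ x1))
  step 9: ¬T ∨ ¬((T ∧ x0) ∧ (x1 ∨ x1))
  step 10: F ∨ ¬((T ∧ x0) ∧ (x1 ∨ x1))
  step 11: ¬((T ∧ x0) ∧ (x1 ∨ x1))
  step 12: ¬(T ∧ x0) ∨ ¬(x1 ∨ x1)
  step 13: (¬T ∨ ¬x0) ∨ ¬(x1 ∨ x1)
  step 14: (F ∨ ¬x0) ∨ ¬(x1 ∨ x1)
  step 15: ¬x0 ∨ ¬(x1 ∨ x1)
  step 16: ¬x0 ∨ (¬x1 ∧ ¬x1)
  step 17: ¬x0 ∨ ¬x1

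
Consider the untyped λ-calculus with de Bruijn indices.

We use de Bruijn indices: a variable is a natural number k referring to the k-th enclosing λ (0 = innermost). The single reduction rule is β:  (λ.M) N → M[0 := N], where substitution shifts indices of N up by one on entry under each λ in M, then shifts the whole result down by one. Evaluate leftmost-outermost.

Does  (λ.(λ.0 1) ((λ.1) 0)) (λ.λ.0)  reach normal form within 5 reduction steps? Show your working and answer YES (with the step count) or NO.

Answer: YES — reaches normal form λ.0 in 4 ≤ 5 steps

Derivation:
  start: (λ.(λ.0 1) ((λ.1) 0)) (λ.λ.0)
  →1  (λ.0 (λ.λ.0)) ((λ.λ.λ.0) (λ.λ.0))
  →2  (λ.λ.λ.0) (λ.λ.0) (λ.λ.0)
  →3  (λ.λ.0) (λ.λ.0)
  →4  λ.0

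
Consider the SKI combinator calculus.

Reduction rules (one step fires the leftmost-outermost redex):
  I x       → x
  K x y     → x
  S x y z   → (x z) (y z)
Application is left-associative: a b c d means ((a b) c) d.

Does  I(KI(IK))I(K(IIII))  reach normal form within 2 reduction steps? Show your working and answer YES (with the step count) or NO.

Answer: NO — after 2 steps the term is II(K(IIII)), not yet normal

Working:
  start: I(KI(IK))I(K(IIII))
  step 1: KI(IK)I(K(IIII))
  step 2: II(K(IIII))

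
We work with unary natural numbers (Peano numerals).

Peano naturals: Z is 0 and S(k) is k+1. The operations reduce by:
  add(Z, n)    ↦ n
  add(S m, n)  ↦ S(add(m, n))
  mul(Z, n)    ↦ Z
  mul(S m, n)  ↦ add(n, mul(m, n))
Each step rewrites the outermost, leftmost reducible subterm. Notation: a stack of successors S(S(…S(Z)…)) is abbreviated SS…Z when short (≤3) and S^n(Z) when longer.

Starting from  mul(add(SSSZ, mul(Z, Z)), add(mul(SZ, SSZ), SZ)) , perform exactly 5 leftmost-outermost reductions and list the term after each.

Answer: after 5 steps: add(S(add(add(SZ, mul(Z, SSZ)), SZ)), mul(add(SSZ, mul(Z, Z)), add(mul(SZ, SSZ), SZ)))

Derivation:
  start: mul(add(SSSZ, mul(Z, Z)), add(mul(SZ, SSZ), SZ))
  →1  mul(S(add(SSZ, mul(Z, Z))), add(mul(SZ, SSZ), SZ))
  →2  add(add(mul(SZ, SSZ), SZ), mul(add(SSZ, mul(Z, Z)), add(mul(SZ, SSZ), SZ)))
  →3  add(add(add(SSZ, mul(Z, SSZ)), SZ), mul(add(SSZ, mul(Z, Z)), add(mul(SZ, SSZ), SZ)))
  →4  add(add(S(add(SZ, mul(Z, SSZ))), SZ), mul(add(SSZ, mul(Z, Z)), add(mul(SZ, SSZ), SZ)))
  →5  add(S(add(add(SZ, mul(Z, SSZ)), SZ)), mul(add(SSZ, mul(Z, Z)), add(mul(SZ, SSZ), SZ)))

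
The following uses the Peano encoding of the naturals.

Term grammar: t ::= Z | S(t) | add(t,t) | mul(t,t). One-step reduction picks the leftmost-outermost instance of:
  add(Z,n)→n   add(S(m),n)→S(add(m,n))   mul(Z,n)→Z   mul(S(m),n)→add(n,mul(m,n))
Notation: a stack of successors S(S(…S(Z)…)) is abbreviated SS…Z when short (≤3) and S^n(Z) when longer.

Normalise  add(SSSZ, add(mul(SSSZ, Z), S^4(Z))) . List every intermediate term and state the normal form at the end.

Answer: normal form = S^7(Z)  (in 12 steps)

Working:
  start: add(SSSZ, add(mul(SSSZ, Z), S^4(Z)))
  →1  S(add(SSZ, add(mul(SSSZ, Z), S^4(Z))))
  →2  S(S(add(SZ, add(mul(SSSZ, Z), S^4(Z)))))
  →3  S(S(S(add(Z, add(mul(SSSZ, Z), S^4(Z))))))
  →4  S(S(S(add(mul(SSSZ, Z), S^4(Z)))))
  →5  S(S(S(add(add(Z, mul(SSZ, Z)), S^4(Z)))))
  →6  S(S(S(add(mul(SSZ, Z), S^4(Z)))))
  →7  S(S(S(add(add(Z, mul(SZ, Z)), S^4(Z)))))
  →8  S(S(S(add(mul(SZ, Z), S^4(Z)))))
  →9  S(S(S(add(add(Z, mul(Z, Z)), S^4(Z)))))
  →10  S(S(S(add(mul(Z, Z), S^4(Z)))))
  →11  S(S(S(add(Z, S^4(Z)))))
  →12  S^7(Z)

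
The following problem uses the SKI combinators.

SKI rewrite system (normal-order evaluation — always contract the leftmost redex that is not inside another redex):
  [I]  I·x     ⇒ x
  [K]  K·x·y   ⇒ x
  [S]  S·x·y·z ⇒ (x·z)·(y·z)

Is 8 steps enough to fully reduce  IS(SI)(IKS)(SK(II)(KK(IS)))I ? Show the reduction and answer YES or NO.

  start: IS(SI)(IKS)(SK(II)(KK(IS)))I
  →1  S(SI)(IKS)(SK(II)(KK(IS)))I
  →2  SI(SK(II)(KK(IS)))(IKS(SK(II)(KK(IS))))I
  →3  I(IKS(SK(II)(KK(IS))))(SK(II)(KK(IS))(IKS(SK(II)(KK(IS)))))I
  →4  IKS(SK(II)(KK(IS)))(SK(II)(KK(IS))(IKS(SK(II)(KK(IS)))))I
  →5  KS(SK(II)(KK(IS)))(SK(II)(KK(IS))(IKS(SK(II)(KK(IS)))))I
  →6  S(SK(II)(KK(IS))(IKS(SK(II)(KK(IS)))))I
  →7  S(K(KK(IS))(II(KK(IS)))(IKS(SK(II)(KK(IS)))))I
  →8  S(KK(IS)(IKS(SK(II)(KK(IS)))))I

Answer: NO — after 8 steps the term is S(KK(IS)(IKS(SK(II)(KK(IS)))))I, not yet normal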